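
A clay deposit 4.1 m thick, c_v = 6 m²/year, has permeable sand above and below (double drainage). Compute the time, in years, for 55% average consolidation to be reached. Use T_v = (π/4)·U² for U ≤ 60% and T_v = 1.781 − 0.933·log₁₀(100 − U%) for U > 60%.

t ≈ 0.166 years

Drainage path length: H_d = H/2 = 2.05 m (double drainage).
U ≤ 60%: T_v = (π/4)·U² = (π/4)×0.55² = 0.23758.
t = T_v·H_d²/c_v = 0.23758×2.05²/6 = 0.1664 years.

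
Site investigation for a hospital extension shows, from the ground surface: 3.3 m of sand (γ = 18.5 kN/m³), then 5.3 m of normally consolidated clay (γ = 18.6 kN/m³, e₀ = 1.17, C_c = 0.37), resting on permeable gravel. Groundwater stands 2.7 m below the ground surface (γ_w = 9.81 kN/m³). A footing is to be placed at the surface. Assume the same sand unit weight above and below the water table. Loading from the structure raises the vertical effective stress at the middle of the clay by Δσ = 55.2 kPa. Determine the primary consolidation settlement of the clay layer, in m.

S_c ≈ 0.209 m

Mid-depth of clay below the ground surface: z = 3.3 + 5.3/2 = 5.95 m.
Total vertical stress at mid-clay: σ_v = 18.5×3.3 + 18.6×2.65 = 110.34 kPa.
Pore pressure: u = 9.81×(5.95 − 2.7) = 31.883 kPa.
Initial effective stress: σ'_0 = σ_v − u = 110.34 − 31.883 = 78.457 kPa.
Final effective stress: σ'_f = σ'_0 + Δσ = 78.457 + 55.2 = 133.66 kPa.
Normally consolidated clay, so the full stress increment lies on the virgin compression line:
S_c = C_c·H/(1+e₀)·log₁₀(σ'_f/σ'_0) = 0.37×5.3/(1+1.17)×log₁₀(133.66/78.457)
    = 0.90369 × 0.23137 = 0.2091 m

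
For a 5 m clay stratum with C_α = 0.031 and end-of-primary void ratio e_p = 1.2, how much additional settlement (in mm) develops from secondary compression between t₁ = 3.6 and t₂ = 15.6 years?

Secondary compression: S_s = C_α·H/(1+e_p)·log₁₀(t₂/t₁)
S_s = 0.031×5/(1+1.2)×log₁₀(15.6/3.6)
    = 0.07045 × 0.6368 = 0.04487 m

S_s ≈ 44.9 mm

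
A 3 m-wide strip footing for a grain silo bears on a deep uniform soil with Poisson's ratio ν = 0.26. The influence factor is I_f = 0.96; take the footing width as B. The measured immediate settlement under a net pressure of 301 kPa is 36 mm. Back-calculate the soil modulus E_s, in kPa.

S_e = q·B·(1−ν²)/E_s · I_f  ⇒  E_s = q·B·(1−ν²)·I_f / S_e.
E_s = 301 × 3 × 0.9324 × 0.96 / 0.036 = 22450 kPa

E_s ≈ 22500 kPa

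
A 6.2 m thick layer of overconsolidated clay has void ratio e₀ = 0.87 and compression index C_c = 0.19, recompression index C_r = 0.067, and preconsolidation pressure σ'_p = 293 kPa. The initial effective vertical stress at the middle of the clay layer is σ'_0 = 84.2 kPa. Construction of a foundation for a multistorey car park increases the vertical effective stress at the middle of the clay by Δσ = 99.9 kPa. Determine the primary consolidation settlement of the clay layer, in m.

Final effective stress: σ'_f = 84.2 + 99.9 = 184.1 kPa.
σ'_f = 184.1 ≤ σ'_p = 293 kPa, so the clay remains overconsolidated and only the recompression index applies:
S_c = C_r·H/(1+e₀)·log₁₀(σ'_f/σ'_0) = 0.067×6.2/1.87×log₁₀(184.1/84.2)
    = 0.22214 × 0.33974 = 0.07547 m

S_c ≈ 0.0755 m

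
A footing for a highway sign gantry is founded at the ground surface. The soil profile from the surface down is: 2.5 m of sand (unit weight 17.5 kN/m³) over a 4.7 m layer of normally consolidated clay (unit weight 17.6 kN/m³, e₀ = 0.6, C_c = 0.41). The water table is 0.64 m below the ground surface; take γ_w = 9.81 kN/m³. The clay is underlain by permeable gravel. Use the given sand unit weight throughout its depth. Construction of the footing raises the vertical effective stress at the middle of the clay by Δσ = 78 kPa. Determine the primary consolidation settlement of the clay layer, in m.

S_c ≈ 0.535 m

Mid-depth of clay below the ground surface: z = 2.5 + 4.7/2 = 4.85 m.
Total vertical stress at mid-clay: σ_v = 17.5×2.5 + 17.6×2.35 = 85.11 kPa.
Pore pressure: u = 9.81×(4.85 − 0.64) = 41.3 kPa.
Initial effective stress: σ'_0 = σ_v − u = 85.11 − 41.3 = 43.81 kPa.
Final effective stress: σ'_f = σ'_0 + Δσ = 43.81 + 78 = 121.81 kPa.
Normally consolidated clay, so the full stress increment lies on the virgin compression line:
S_c = C_c·H/(1+e₀)·log₁₀(σ'_f/σ'_0) = 0.41×4.7/(1+0.6)×log₁₀(121.81/43.81)
    = 1.2044 × 0.44411 = 0.5349 m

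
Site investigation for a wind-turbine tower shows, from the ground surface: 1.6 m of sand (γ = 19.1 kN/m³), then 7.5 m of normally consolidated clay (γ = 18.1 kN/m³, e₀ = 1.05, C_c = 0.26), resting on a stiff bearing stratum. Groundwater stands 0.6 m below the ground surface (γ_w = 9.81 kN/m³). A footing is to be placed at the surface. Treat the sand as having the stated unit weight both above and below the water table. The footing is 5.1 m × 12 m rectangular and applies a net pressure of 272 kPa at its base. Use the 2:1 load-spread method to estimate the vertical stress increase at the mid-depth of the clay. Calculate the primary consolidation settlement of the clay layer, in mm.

S_c ≈ 421 mm

Mid-depth of clay below the ground surface: z = 1.6 + 7.5/2 = 5.35 m.
Total vertical stress at mid-clay: σ_v = 19.1×1.6 + 18.1×3.75 = 98.435 kPa.
Pore pressure: u = 9.81×(5.35 − 0.6) = 46.598 kPa.
Initial effective stress: σ'_0 = σ_v − u = 98.435 − 46.598 = 51.837 kPa.
Stress increase at mid-clay by the 2:1 spreading method:
Δσ = qBL/((B+z)(L+z)) = 272×5.1×12/((5.1+5.35)(12+5.35)) = 91.813 kPa
Final effective stress: σ'_f = σ'_0 + Δσ = 51.837 + 91.813 = 143.65 kPa.
Normally consolidated clay, so the full stress increment lies on the virgin compression line:
S_c = C_c·H/(1+e₀)·log₁₀(σ'_f/σ'_0) = 0.26×7.5/(1+1.05)×log₁₀(143.65/51.837)
    = 0.95122 × 0.44267 = 0.4211 m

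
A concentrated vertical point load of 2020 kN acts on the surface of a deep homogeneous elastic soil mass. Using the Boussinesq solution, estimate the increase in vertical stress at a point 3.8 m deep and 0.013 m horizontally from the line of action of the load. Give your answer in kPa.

Boussinesq vertical stress below a point load on an elastic half-space:
Δσ_z = 3P/(2πz²) · [1 + (r/z)²]^(−5/2)
r/z = 0.013/3.8 = 0.0034211; [1+(r/z)²]^(−5/2) = 0.99997.
Δσ_z = 3×2020/(2π×3.8²) × 0.99997 = 66.792 × 0.99997 = 66.79 kPa

Δσ_z ≈ 66.8 kPa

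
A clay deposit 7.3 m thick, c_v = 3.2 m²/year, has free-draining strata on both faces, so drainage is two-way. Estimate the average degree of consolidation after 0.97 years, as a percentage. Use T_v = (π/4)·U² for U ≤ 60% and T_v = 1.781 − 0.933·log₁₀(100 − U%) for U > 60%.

U ≈ 54.5 %

Drainage path length: H_d = H/2 = 3.65 m (double drainage).
T_v = c_v·t/H_d² = 3.2×0.97/3.65² = 0.23299.
T_v = 0.23299 corresponds to the U ≤ 60% branch:
U = √(4T_v/π) = 0.5447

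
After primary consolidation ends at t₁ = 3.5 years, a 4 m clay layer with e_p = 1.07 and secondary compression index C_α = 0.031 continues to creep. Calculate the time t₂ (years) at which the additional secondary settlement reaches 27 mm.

t₂ ≈ 9.88 years

S_s = C_α·H/(1+e_p)·log₁₀(t₂/t₁) ⇒ log₁₀(t₂/t₁) = S_s·(1+e_p)/(C_α·H).
log₁₀(t₂/t₁) = 0.027 × (1+1.07) / (0.031×4) = 0.4507
t₂ = t₁ × 10^0.4507 = 3.5 × 2.823 = 9.881 years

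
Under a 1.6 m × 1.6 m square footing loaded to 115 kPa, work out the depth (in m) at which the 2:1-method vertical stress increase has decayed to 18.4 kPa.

2:1 spreading — at depth z the loaded area has grown by z in each plan dimension:
qB²/(B+z)² = Δσ_z ⇒ z = B(√(q/Δσ_z) − 1) = 1.6×(√(115/18.4) − 1) = 2.4 m

z ≈ 2.4 m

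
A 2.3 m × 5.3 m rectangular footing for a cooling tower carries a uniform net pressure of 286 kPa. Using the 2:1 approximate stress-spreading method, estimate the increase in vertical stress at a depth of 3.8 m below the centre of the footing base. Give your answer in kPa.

Δσ_z ≈ 62.8 kPa

By the 2:1 method the load spreads at 1 horizontal : 2 vertical, so at depth z the loaded area has grown by z in each plan dimension:
Δσ = qBL/((B+z)(L+z)) = 286×2.3×5.3/((2.3+3.8)(5.3+3.8)) = 62.806 kPa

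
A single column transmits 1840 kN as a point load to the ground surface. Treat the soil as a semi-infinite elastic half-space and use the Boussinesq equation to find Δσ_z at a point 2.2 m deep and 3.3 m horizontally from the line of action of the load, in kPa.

Boussinesq vertical stress below a point load on an elastic half-space:
Δσ_z = 3P/(2πz²) · [1 + (r/z)²]^(−5/2)
r/z = 3.3/2.2 = 1.5; [1+(r/z)²]^(−5/2) = 0.052516.
Δσ_z = 3×1840/(2π×2.2²) × 0.052516 = 181.52 × 0.052516 = 9.533 kPa

Δσ_z ≈ 9.53 kPa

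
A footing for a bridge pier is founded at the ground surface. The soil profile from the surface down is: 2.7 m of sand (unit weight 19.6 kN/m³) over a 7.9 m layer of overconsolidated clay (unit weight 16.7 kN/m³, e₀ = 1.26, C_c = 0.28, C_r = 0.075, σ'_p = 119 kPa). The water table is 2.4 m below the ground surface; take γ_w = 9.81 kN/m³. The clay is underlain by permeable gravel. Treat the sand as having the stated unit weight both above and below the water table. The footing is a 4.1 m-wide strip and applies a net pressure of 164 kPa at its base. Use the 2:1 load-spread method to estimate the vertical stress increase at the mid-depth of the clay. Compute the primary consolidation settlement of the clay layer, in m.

S_c ≈ 0.118 m

Mid-depth of clay below the ground surface: z = 2.7 + 7.9/2 = 6.65 m.
Total vertical stress at mid-clay: σ_v = 19.6×2.7 + 16.7×3.95 = 118.89 kPa.
Pore pressure: u = 9.81×(6.65 − 2.4) = 41.693 kPa.
Initial effective stress: σ'_0 = σ_v − u = 118.89 − 41.693 = 77.197 kPa.
Stress increase at mid-clay by the 2:1 spreading method:
Δσ = qB/(B+z) = 164×4.1/(4.1+6.65) = 62.549 kPa
Final effective stress: σ'_f = 77.197 + 62.549 = 139.75 kPa.
σ'_f = 139.75 > σ'_p = 119 kPa, so the stress path crosses the preconsolidation pressure — recompression up to σ'_p, then virgin compression beyond:
S_c = H/(1+e₀)·[C_r·log₁₀(σ'_p/σ'_0) + C_c·log₁₀(σ'_f/σ'_p)]
    = 7.9/2.26 × [0.075×log₁₀(119/77.197) + 0.28×log₁₀(139.75/119)]
    = 3.4956 × [0.014096 + 0.019545] = 0.1176 m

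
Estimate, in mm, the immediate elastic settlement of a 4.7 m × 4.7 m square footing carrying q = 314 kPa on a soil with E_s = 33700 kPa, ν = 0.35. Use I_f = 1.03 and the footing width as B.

Immediate (elastic) settlement: S_e = q·B·(1−ν²)/E_s · I_f.
S_e = 314 × 4.7 × (1 − 0.35²) / 33700 × 1.03
    = 314 × 4.7 × 0.8775 / 33700 × 1.03
    = 0.03958 m = 39.58 mm

S_e ≈ 39.6 mm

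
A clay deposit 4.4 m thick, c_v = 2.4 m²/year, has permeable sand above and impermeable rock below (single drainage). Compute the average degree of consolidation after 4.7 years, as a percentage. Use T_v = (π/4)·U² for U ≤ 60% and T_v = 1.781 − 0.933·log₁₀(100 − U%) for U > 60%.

Drainage path length: H_d = H = 4.4 m (single drainage).
T_v = c_v·t/H_d² = 2.4×4.7/4.4² = 0.58264.
T_v = 0.58264 corresponds to the U > 60% branch:
U = 1 − 10^((1.781 − T_v)/0.933)/100 = 0.8075

U ≈ 80.8 %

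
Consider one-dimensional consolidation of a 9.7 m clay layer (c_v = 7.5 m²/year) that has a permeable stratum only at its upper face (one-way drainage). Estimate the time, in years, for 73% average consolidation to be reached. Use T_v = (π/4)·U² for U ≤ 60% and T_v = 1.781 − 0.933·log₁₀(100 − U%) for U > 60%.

t ≈ 5.59 years

Drainage path length: H_d = H = 9.7 m (single drainage).
U > 60%: T_v = 1.781 − 0.933·log₁₀(100 − 73) = 0.44554.
t = T_v·H_d²/c_v = 0.44554×9.7²/7.5 = 5.589 years.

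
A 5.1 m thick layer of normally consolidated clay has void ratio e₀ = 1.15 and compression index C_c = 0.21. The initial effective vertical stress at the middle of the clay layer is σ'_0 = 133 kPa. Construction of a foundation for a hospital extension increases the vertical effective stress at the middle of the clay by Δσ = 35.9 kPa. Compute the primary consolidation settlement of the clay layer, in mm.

S_c ≈ 51.7 mm

Final effective stress: σ'_f = σ'_0 + Δσ = 133 + 35.9 = 168.9 kPa.
Normally consolidated clay, so the full stress increment lies on the virgin compression line:
S_c = C_c·H/(1+e₀)·log₁₀(σ'_f/σ'_0) = 0.21×5.1/(1+1.15)×log₁₀(168.9/133)
    = 0.49814 × 0.10378 = 0.0517 m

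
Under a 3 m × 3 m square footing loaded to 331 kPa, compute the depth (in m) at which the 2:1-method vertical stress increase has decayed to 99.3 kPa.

2:1 spreading — at depth z the loaded area has grown by z in each plan dimension:
qB²/(B+z)² = Δσ_z ⇒ z = B(√(q/Δσ_z) − 1) = 3×(√(331/99.3) − 1) = 2.477 m

z ≈ 2.48 m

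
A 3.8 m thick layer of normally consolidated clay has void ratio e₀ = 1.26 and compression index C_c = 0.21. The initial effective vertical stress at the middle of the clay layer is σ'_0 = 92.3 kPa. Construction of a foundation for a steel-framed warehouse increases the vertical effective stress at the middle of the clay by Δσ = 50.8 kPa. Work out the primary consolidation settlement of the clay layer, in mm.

S_c ≈ 67.2 mm

Final effective stress: σ'_f = σ'_0 + Δσ = 92.3 + 50.8 = 143.1 kPa.
Normally consolidated clay, so the full stress increment lies on the virgin compression line:
S_c = C_c·H/(1+e₀)·log₁₀(σ'_f/σ'_0) = 0.21×3.8/(1+1.26)×log₁₀(143.1/92.3)
    = 0.3531 × 0.19044 = 0.06724 m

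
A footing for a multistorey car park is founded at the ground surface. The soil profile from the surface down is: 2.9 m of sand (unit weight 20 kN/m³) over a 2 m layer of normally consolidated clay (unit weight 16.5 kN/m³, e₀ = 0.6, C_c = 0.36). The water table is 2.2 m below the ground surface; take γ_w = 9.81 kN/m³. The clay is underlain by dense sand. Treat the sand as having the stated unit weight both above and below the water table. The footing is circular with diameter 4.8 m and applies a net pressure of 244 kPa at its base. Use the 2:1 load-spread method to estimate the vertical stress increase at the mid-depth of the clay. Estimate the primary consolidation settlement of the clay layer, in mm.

Mid-depth of clay below the ground surface: z = 2.9 + 2/2 = 3.9 m.
Total vertical stress at mid-clay: σ_v = 20×2.9 + 16.5×1 = 74.5 kPa.
Pore pressure: u = 9.81×(3.9 − 2.2) = 16.677 kPa.
Initial effective stress: σ'_0 = σ_v − u = 74.5 − 16.677 = 57.823 kPa.
Stress increase at mid-clay by the 2:1 spreading method:
Δσ ≈ qD²/(D+z)² = 244×4.8²/(4.8+3.9)² = 74.273 kPa
Final effective stress: σ'_f = σ'_0 + Δσ = 57.823 + 74.273 = 132.1 kPa.
Normally consolidated clay, so the full stress increment lies on the virgin compression line:
S_c = C_c·H/(1+e₀)·log₁₀(σ'_f/σ'_0) = 0.36×2/(1+0.6)×log₁₀(132.1/57.823)
    = 0.45 × 0.3588 = 0.1615 m

S_c ≈ 161 mm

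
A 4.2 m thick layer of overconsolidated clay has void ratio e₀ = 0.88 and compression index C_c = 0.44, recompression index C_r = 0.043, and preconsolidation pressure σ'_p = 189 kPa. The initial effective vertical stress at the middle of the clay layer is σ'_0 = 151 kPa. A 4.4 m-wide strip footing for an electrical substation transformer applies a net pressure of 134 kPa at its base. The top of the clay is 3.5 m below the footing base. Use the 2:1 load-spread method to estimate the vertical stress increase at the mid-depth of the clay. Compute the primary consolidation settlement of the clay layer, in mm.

Mid-depth of clay below the footing base: z = 3.5 + 4.2/2 = 5.6 m.
Stress increase at mid-clay by the 2:1 spreading method:
Δσ = qB/(B+z) = 134×4.4/(4.4+5.6) = 58.96 kPa
Final effective stress: σ'_f = 151 + 58.96 = 209.96 kPa.
σ'_f = 209.96 > σ'_p = 189 kPa, so the stress path crosses the preconsolidation pressure — recompression up to σ'_p, then virgin compression beyond:
S_c = H/(1+e₀)·[C_r·log₁₀(σ'_p/σ'_0) + C_c·log₁₀(σ'_f/σ'_p)]
    = 4.2/1.88 × [0.043×log₁₀(189/151) + 0.44×log₁₀(209.96/189)]
    = 2.234 × [0.0041918 + 0.020097] = 0.05426 m

S_c ≈ 54.3 mm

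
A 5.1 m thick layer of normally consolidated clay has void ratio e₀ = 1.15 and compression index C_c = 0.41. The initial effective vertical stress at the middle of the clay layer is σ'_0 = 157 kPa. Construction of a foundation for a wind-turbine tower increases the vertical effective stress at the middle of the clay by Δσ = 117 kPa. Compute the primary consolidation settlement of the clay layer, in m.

Final effective stress: σ'_f = σ'_0 + Δσ = 157 + 117 = 274 kPa.
Normally consolidated clay, so the full stress increment lies on the virgin compression line:
S_c = C_c·H/(1+e₀)·log₁₀(σ'_f/σ'_0) = 0.41×5.1/(1+1.15)×log₁₀(274/157)
    = 0.97256 × 0.24185 = 0.2352 m

S_c ≈ 0.235 m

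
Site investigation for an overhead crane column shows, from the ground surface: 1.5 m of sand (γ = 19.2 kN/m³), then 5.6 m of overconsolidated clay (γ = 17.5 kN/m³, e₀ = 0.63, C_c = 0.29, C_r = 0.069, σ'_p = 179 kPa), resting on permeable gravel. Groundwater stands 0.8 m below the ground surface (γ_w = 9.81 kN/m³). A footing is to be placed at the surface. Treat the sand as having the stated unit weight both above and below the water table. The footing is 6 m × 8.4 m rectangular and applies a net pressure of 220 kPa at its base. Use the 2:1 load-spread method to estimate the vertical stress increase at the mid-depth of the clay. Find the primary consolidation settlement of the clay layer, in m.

S_c ≈ 0.111 m

Mid-depth of clay below the ground surface: z = 1.5 + 5.6/2 = 4.3 m.
Total vertical stress at mid-clay: σ_v = 19.2×1.5 + 17.5×2.8 = 77.8 kPa.
Pore pressure: u = 9.81×(4.3 − 0.8) = 34.335 kPa.
Initial effective stress: σ'_0 = σ_v − u = 77.8 − 34.335 = 43.465 kPa.
Stress increase at mid-clay by the 2:1 spreading method:
Δσ = qBL/((B+z)(L+z)) = 220×6×8.4/((6+4.3)(8.4+4.3)) = 84.764 kPa
Final effective stress: σ'_f = 43.465 + 84.764 = 128.23 kPa.
σ'_f = 128.23 ≤ σ'_p = 179 kPa, so the clay remains overconsolidated and only the recompression index applies:
S_c = C_r·H/(1+e₀)·log₁₀(σ'_f/σ'_0) = 0.069×5.6/1.63×log₁₀(128.23/43.465)
    = 0.23706 × 0.46985 = 0.1114 m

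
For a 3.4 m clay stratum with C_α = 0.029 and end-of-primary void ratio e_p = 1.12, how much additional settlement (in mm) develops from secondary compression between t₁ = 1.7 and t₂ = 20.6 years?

S_s ≈ 50.4 mm

Secondary compression: S_s = C_α·H/(1+e_p)·log₁₀(t₂/t₁)
S_s = 0.029×3.4/(1+1.12)×log₁₀(20.6/1.7)
    = 0.04651 × 1.083 = 0.05039 m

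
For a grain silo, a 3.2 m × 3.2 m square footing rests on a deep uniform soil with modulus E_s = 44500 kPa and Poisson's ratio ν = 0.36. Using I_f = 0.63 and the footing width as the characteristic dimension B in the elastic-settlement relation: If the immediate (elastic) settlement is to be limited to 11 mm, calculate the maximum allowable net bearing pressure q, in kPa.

q ≈ 279 kPa

S_e = q·B·(1−ν²)/E_s · I_f  ⇒  q = S_e·E_s / (B·(1−ν²)·I_f).
q = 0.011 × 44500 / (3.2 × 0.8704 × 0.63) = 279 kPa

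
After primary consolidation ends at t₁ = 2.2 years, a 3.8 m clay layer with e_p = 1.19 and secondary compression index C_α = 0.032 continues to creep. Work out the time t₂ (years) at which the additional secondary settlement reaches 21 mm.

t₂ ≈ 5.26 years

S_s = C_α·H/(1+e_p)·log₁₀(t₂/t₁) ⇒ log₁₀(t₂/t₁) = S_s·(1+e_p)/(C_α·H).
log₁₀(t₂/t₁) = 0.021 × (1+1.19) / (0.032×3.8) = 0.3782
t₂ = t₁ × 10^0.3782 = 2.2 × 2.389 = 5.256 years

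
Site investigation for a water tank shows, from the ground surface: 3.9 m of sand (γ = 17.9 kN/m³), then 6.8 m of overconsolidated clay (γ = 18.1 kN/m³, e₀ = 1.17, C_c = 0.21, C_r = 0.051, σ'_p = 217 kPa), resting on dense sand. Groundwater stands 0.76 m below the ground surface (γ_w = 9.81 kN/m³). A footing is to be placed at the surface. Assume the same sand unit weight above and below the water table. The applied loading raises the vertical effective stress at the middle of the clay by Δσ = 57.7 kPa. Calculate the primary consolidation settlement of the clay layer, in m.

S_c ≈ 0.043 m

Mid-depth of clay below the ground surface: z = 3.9 + 6.8/2 = 7.3 m.
Total vertical stress at mid-clay: σ_v = 17.9×3.9 + 18.1×3.4 = 131.35 kPa.
Pore pressure: u = 9.81×(7.3 − 0.76) = 64.157 kPa.
Initial effective stress: σ'_0 = σ_v − u = 131.35 − 64.157 = 67.193 kPa.
Final effective stress: σ'_f = 67.193 + 57.7 = 124.89 kPa.
σ'_f = 124.89 ≤ σ'_p = 217 kPa, so the clay remains overconsolidated and only the recompression index applies:
S_c = C_r·H/(1+e₀)·log₁₀(σ'_f/σ'_0) = 0.051×6.8/2.17×log₁₀(124.89/67.193)
    = 0.15981 × 0.2692 = 0.04302 m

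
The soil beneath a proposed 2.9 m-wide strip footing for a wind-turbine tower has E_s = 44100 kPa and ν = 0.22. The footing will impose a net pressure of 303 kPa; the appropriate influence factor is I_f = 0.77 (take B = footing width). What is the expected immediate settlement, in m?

S_e ≈ 0.0146 m

Immediate (elastic) settlement: S_e = q·B·(1−ν²)/E_s · I_f.
S_e = 303 × 2.9 × (1 − 0.22²) / 44100 × 0.77
    = 303 × 2.9 × 0.9516 / 44100 × 0.77
    = 0.0146 m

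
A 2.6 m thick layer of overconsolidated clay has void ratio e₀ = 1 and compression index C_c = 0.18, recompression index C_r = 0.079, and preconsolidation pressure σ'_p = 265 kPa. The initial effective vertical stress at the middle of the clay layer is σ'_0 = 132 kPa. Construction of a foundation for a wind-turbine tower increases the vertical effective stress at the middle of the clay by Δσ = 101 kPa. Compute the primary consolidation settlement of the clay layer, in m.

Final effective stress: σ'_f = 132 + 101 = 233 kPa.
σ'_f = 233 ≤ σ'_p = 265 kPa, so the clay remains overconsolidated and only the recompression index applies:
S_c = C_r·H/(1+e₀)·log₁₀(σ'_f/σ'_0) = 0.079×2.6/2×log₁₀(233/132)
    = 0.1027 × 0.24678 = 0.02534 m

S_c ≈ 0.0253 m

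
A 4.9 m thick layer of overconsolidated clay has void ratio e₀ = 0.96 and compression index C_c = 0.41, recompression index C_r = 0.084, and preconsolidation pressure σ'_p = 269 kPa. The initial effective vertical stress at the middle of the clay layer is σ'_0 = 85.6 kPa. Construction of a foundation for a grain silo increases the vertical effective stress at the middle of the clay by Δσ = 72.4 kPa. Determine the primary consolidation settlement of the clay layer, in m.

S_c ≈ 0.0559 m

Final effective stress: σ'_f = 85.6 + 72.4 = 158 kPa.
σ'_f = 158 ≤ σ'_p = 269 kPa, so the clay remains overconsolidated and only the recompression index applies:
S_c = C_r·H/(1+e₀)·log₁₀(σ'_f/σ'_0) = 0.084×4.9/1.96×log₁₀(158/85.6)
    = 0.21 × 0.26618 = 0.0559 m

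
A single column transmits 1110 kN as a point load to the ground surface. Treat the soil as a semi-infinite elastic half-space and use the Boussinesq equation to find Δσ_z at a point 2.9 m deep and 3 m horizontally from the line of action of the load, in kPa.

Δσ_z ≈ 10.2 kPa

Boussinesq vertical stress below a point load on an elastic half-space:
Δσ_z = 3P/(2πz²) · [1 + (r/z)²]^(−5/2)
r/z = 3/2.9 = 1.0345; [1+(r/z)²]^(−5/2) = 0.16218.
Δσ_z = 3×1110/(2π×2.9²) × 0.16218 = 63.019 × 0.16218 = 10.22 kPa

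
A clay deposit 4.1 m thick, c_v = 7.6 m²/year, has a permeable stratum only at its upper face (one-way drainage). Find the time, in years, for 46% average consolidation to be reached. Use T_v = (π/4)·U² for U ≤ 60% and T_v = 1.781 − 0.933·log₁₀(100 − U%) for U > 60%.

Drainage path length: H_d = H = 4.1 m (single drainage).
U ≤ 60%: T_v = (π/4)·U² = (π/4)×0.46² = 0.16619.
t = T_v·H_d²/c_v = 0.16619×4.1²/7.6 = 0.3676 years.

t ≈ 0.368 years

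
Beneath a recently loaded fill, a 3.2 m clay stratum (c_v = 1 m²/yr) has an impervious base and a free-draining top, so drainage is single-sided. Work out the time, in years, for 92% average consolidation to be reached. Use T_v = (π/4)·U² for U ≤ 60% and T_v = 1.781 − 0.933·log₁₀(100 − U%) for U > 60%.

t ≈ 9.61 years

Drainage path length: H_d = H = 3.2 m (single drainage).
U > 60%: T_v = 1.781 − 0.933·log₁₀(100 − 92) = 0.93842.
t = T_v·H_d²/c_v = 0.93842×3.2²/1 = 9.609 years.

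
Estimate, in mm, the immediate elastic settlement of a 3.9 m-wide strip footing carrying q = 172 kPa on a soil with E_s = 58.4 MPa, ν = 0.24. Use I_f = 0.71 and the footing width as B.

Immediate (elastic) settlement: S_e = q·B·(1−ν²)/E_s · I_f.
E_s = 58.4 MPa = 58400 kPa.
S_e = 172 × 3.9 × (1 − 0.24²) / 58400 × 0.71
    = 172 × 3.9 × 0.9424 / 58400 × 0.71
    = 0.007686 m = 7.686 mm

S_e ≈ 7.69 mm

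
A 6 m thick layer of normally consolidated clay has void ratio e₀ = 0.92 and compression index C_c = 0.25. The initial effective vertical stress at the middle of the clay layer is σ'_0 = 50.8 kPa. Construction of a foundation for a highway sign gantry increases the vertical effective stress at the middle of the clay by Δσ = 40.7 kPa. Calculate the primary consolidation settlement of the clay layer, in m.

Final effective stress: σ'_f = σ'_0 + Δσ = 50.8 + 40.7 = 91.5 kPa.
Normally consolidated clay, so the full stress increment lies on the virgin compression line:
S_c = C_c·H/(1+e₀)·log₁₀(σ'_f/σ'_0) = 0.25×6/(1+0.92)×log₁₀(91.5/50.8)
    = 0.78125 × 0.25556 = 0.1997 m

S_c ≈ 0.2 m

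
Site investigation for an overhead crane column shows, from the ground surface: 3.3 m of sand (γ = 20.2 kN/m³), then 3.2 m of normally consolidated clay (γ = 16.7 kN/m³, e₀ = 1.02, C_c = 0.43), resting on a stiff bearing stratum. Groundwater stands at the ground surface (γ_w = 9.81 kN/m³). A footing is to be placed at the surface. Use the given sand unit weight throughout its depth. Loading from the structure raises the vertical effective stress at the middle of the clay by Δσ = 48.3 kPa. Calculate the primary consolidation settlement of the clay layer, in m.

S_c ≈ 0.215 m

Mid-depth of clay below the ground surface: z = 3.3 + 3.2/2 = 4.9 m.
Total vertical stress at mid-clay: σ_v = 20.2×3.3 + 16.7×1.6 = 93.38 kPa.
Pore pressure: u = 9.81×(4.9 − 0) = 48.069 kPa.
Initial effective stress: σ'_0 = σ_v − u = 93.38 − 48.069 = 45.311 kPa.
Final effective stress: σ'_f = σ'_0 + Δσ = 45.311 + 48.3 = 93.611 kPa.
Normally consolidated clay, so the full stress increment lies on the virgin compression line:
S_c = C_c·H/(1+e₀)·log₁₀(σ'_f/σ'_0) = 0.43×3.2/(1+1.02)×log₁₀(93.611/45.311)
    = 0.68119 × 0.31512 = 0.2147 m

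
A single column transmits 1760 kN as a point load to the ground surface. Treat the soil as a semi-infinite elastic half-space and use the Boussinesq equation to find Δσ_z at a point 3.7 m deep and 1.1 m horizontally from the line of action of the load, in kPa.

Boussinesq vertical stress below a point load on an elastic half-space:
Δσ_z = 3P/(2πz²) · [1 + (r/z)²]^(−5/2)
r/z = 1.1/3.7 = 0.2973; [1+(r/z)²]^(−5/2) = 0.80918.
Δσ_z = 3×1760/(2π×3.7²) × 0.80918 = 61.383 × 0.80918 = 49.67 kPa

Δσ_z ≈ 49.7 kPa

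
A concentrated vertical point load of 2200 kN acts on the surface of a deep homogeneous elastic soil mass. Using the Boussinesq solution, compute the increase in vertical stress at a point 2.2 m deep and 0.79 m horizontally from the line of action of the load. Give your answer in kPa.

Δσ_z ≈ 160 kPa

Boussinesq vertical stress below a point load on an elastic half-space:
Δσ_z = 3P/(2πz²) · [1 + (r/z)²]^(−5/2)
r/z = 0.79/2.2 = 0.35909; [1+(r/z)²]^(−5/2) = 0.73844.
Δσ_z = 3×2200/(2π×2.2²) × 0.73844 = 217.03 × 0.73844 = 160.3 kPa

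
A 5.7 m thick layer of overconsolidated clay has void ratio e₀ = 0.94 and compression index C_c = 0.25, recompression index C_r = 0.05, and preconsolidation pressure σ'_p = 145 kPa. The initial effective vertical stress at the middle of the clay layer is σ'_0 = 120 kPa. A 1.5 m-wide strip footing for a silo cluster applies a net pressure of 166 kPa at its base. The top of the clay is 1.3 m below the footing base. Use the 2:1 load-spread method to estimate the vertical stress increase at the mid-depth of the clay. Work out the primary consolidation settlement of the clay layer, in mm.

Mid-depth of clay below the footing base: z = 1.3 + 5.7/2 = 4.15 m.
Stress increase at mid-clay by the 2:1 spreading method:
Δσ = qB/(B+z) = 166×1.5/(1.5+4.15) = 44.071 kPa
Final effective stress: σ'_f = 120 + 44.071 = 164.07 kPa.
σ'_f = 164.07 > σ'_p = 145 kPa, so the stress path crosses the preconsolidation pressure — recompression up to σ'_p, then virgin compression beyond:
S_c = H/(1+e₀)·[C_r·log₁₀(σ'_p/σ'_0) + C_c·log₁₀(σ'_f/σ'_p)]
    = 5.7/1.94 × [0.05×log₁₀(145/120) + 0.25×log₁₀(164.07/145)]
    = 2.9381 × [0.0041093 + 0.013415] = 0.05149 m

S_c ≈ 51.5 mm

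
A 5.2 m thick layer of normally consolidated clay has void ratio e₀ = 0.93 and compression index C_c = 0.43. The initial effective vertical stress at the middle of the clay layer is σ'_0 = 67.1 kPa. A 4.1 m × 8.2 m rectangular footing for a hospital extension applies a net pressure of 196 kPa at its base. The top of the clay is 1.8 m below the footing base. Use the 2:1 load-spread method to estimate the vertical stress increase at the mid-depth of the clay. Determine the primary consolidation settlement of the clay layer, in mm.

Mid-depth of clay below the footing base: z = 1.8 + 5.2/2 = 4.4 m.
Stress increase at mid-clay by the 2:1 spreading method:
Δσ = qBL/((B+z)(L+z)) = 196×4.1×8.2/((4.1+4.4)(8.2+4.4)) = 61.527 kPa
Final effective stress: σ'_f = σ'_0 + Δσ = 67.1 + 61.527 = 128.63 kPa.
Normally consolidated clay, so the full stress increment lies on the virgin compression line:
S_c = C_c·H/(1+e₀)·log₁₀(σ'_f/σ'_0) = 0.43×5.2/(1+0.93)×log₁₀(128.63/67.1)
    = 1.1585 × 0.28262 = 0.3274 m

S_c ≈ 327 mm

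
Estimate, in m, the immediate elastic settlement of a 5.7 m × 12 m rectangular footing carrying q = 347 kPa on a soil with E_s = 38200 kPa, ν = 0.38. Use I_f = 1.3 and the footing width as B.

Immediate (elastic) settlement: S_e = q·B·(1−ν²)/E_s · I_f.
S_e = 347 × 5.7 × (1 − 0.38²) / 38200 × 1.3
    = 347 × 5.7 × 0.8556 / 38200 × 1.3
    = 0.05759 m

S_e ≈ 0.0576 m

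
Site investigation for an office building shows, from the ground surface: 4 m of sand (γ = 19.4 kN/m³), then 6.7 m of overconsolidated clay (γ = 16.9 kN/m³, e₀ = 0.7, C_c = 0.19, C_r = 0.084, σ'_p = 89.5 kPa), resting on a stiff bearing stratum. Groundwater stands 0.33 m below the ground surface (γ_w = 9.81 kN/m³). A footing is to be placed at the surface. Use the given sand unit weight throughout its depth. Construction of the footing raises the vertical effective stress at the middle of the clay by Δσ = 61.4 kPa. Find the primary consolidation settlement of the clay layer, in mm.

Mid-depth of clay below the ground surface: z = 4 + 6.7/2 = 7.35 m.
Total vertical stress at mid-clay: σ_v = 19.4×4 + 16.9×3.35 = 134.21 kPa.
Pore pressure: u = 9.81×(7.35 − 0.33) = 68.866 kPa.
Initial effective stress: σ'_0 = σ_v − u = 134.21 − 68.866 = 65.344 kPa.
Final effective stress: σ'_f = 65.344 + 61.4 = 126.74 kPa.
σ'_f = 126.74 > σ'_p = 89.5 kPa, so the stress path crosses the preconsolidation pressure — recompression up to σ'_p, then virgin compression beyond:
S_c = H/(1+e₀)·[C_r·log₁₀(σ'_p/σ'_0) + C_c·log₁₀(σ'_f/σ'_p)]
    = 6.7/1.7 × [0.084×log₁₀(89.5/65.344) + 0.19×log₁₀(126.74/89.5)]
    = 3.9412 × [0.011476 + 0.028707] = 0.1584 m

S_c ≈ 158 mm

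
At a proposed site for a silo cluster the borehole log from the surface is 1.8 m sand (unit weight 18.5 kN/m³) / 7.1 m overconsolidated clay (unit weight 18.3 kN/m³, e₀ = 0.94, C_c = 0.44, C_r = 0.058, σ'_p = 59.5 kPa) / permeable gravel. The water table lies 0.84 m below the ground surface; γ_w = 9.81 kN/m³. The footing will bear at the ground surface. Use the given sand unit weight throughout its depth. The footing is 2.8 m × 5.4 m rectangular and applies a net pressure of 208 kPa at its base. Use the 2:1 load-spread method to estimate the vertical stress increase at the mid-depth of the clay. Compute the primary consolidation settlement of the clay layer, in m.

S_c ≈ 0.298 m

Mid-depth of clay below the ground surface: z = 1.8 + 7.1/2 = 5.35 m.
Total vertical stress at mid-clay: σ_v = 18.5×1.8 + 18.3×3.55 = 98.265 kPa.
Pore pressure: u = 9.81×(5.35 − 0.84) = 44.243 kPa.
Initial effective stress: σ'_0 = σ_v − u = 98.265 − 44.243 = 54.022 kPa.
Stress increase at mid-clay by the 2:1 spreading method:
Δσ = qBL/((B+z)(L+z)) = 208×2.8×5.4/((2.8+5.35)(5.4+5.35)) = 35.896 kPa
Final effective stress: σ'_f = 54.022 + 35.896 = 89.918 kPa.
σ'_f = 89.918 > σ'_p = 59.5 kPa, so the stress path crosses the preconsolidation pressure — recompression up to σ'_p, then virgin compression beyond:
S_c = H/(1+e₀)·[C_r·log₁₀(σ'_p/σ'_0) + C_c·log₁₀(σ'_f/σ'_p)]
    = 7.1/1.94 × [0.058×log₁₀(59.5/54.022) + 0.44×log₁₀(89.918/59.5)]
    = 3.6598 × [0.0024329 + 0.078905] = 0.2977 m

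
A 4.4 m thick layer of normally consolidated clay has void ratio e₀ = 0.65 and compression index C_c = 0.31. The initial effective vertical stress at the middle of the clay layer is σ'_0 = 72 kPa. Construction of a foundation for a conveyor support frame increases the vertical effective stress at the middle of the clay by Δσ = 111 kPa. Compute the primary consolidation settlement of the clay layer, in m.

Final effective stress: σ'_f = σ'_0 + Δσ = 72 + 111 = 183 kPa.
Normally consolidated clay, so the full stress increment lies on the virgin compression line:
S_c = C_c·H/(1+e₀)·log₁₀(σ'_f/σ'_0) = 0.31×4.4/(1+0.65)×log₁₀(183/72)
    = 0.82667 × 0.40512 = 0.3349 m

S_c ≈ 0.335 m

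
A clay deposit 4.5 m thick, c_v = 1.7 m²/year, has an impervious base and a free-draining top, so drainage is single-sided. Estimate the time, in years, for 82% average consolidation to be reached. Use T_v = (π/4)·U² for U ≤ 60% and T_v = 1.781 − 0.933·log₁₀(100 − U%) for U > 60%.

t ≈ 7.26 years

Drainage path length: H_d = H = 4.5 m (single drainage).
U > 60%: T_v = 1.781 − 0.933·log₁₀(100 − 82) = 0.60983.
t = T_v·H_d²/c_v = 0.60983×4.5²/1.7 = 7.264 years.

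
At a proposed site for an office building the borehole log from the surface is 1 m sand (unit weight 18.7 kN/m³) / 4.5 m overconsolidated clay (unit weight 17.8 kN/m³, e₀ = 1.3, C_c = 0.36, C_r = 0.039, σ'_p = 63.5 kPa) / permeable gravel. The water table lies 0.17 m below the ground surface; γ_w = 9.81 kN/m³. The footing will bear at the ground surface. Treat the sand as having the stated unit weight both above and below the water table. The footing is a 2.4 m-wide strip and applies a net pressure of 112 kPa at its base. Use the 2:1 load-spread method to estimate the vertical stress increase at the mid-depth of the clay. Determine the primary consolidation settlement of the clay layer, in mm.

S_c ≈ 81.9 mm

Mid-depth of clay below the ground surface: z = 1 + 4.5/2 = 3.25 m.
Total vertical stress at mid-clay: σ_v = 18.7×1 + 17.8×2.25 = 58.75 kPa.
Pore pressure: u = 9.81×(3.25 − 0.17) = 30.215 kPa.
Initial effective stress: σ'_0 = σ_v − u = 58.75 − 30.215 = 28.535 kPa.
Stress increase at mid-clay by the 2:1 spreading method:
Δσ = qB/(B+z) = 112×2.4/(2.4+3.25) = 47.575 kPa
Final effective stress: σ'_f = 28.535 + 47.575 = 76.11 kPa.
σ'_f = 76.11 > σ'_p = 63.5 kPa, so the stress path crosses the preconsolidation pressure — recompression up to σ'_p, then virgin compression beyond:
S_c = H/(1+e₀)·[C_r·log₁₀(σ'_p/σ'_0) + C_c·log₁₀(σ'_f/σ'_p)]
    = 4.5/2.3 × [0.039×log₁₀(63.5/28.535) + 0.36×log₁₀(76.11/63.5)]
    = 1.9565 × [0.013548 + 0.02832] = 0.08191 m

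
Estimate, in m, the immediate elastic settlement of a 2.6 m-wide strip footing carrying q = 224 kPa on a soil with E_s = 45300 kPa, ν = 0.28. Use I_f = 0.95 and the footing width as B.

Immediate (elastic) settlement: S_e = q·B·(1−ν²)/E_s · I_f.
S_e = 224 × 2.6 × (1 − 0.28²) / 45300 × 0.95
    = 224 × 2.6 × 0.9216 / 45300 × 0.95
    = 0.01126 m

S_e ≈ 0.0113 m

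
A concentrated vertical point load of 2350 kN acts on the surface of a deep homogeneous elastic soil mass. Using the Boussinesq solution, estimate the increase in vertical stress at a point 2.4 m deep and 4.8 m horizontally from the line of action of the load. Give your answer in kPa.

Boussinesq vertical stress below a point load on an elastic half-space:
Δσ_z = 3P/(2πz²) · [1 + (r/z)²]^(−5/2)
r/z = 4.8/2.4 = 2; [1+(r/z)²]^(−5/2) = 0.017889.
Δσ_z = 3×2350/(2π×2.4²) × 0.017889 = 194.8 × 0.017889 = 3.485 kPa

Δσ_z ≈ 3.48 kPa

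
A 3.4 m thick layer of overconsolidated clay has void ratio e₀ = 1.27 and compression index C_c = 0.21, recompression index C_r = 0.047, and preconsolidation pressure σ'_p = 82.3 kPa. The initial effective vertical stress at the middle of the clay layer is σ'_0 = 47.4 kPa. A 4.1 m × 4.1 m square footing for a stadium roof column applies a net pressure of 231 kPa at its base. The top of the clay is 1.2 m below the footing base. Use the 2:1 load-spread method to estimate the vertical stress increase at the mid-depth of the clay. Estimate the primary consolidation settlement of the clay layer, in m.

Mid-depth of clay below the footing base: z = 1.2 + 3.4/2 = 2.9 m.
Stress increase at mid-clay by the 2:1 spreading method:
Δσ = qBL/((B+z)(L+z)) = 231×4.1×4.1/((4.1+2.9)(4.1+2.9)) = 79.247 kPa
Final effective stress: σ'_f = 47.4 + 79.247 = 126.65 kPa.
σ'_f = 126.65 > σ'_p = 82.3 kPa, so the stress path crosses the preconsolidation pressure — recompression up to σ'_p, then virgin compression beyond:
S_c = H/(1+e₀)·[C_r·log₁₀(σ'_p/σ'_0) + C_c·log₁₀(σ'_f/σ'_p)]
    = 3.4/2.27 × [0.047×log₁₀(82.3/47.4) + 0.21×log₁₀(126.65/82.3)]
    = 1.4978 × [0.011262 + 0.039313] = 0.07575 m

S_c ≈ 0.0758 m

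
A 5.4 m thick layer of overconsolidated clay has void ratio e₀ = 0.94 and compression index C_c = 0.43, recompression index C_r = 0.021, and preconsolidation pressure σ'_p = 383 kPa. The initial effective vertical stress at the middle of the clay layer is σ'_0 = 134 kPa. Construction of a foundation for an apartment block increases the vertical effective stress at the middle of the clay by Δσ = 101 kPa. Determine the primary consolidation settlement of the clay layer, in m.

S_c ≈ 0.0143 m

Final effective stress: σ'_f = 134 + 101 = 235 kPa.
σ'_f = 235 ≤ σ'_p = 383 kPa, so the clay remains overconsolidated and only the recompression index applies:
S_c = C_r·H/(1+e₀)·log₁₀(σ'_f/σ'_0) = 0.021×5.4/1.94×log₁₀(235/134)
    = 0.058454 × 0.24396 = 0.01426 m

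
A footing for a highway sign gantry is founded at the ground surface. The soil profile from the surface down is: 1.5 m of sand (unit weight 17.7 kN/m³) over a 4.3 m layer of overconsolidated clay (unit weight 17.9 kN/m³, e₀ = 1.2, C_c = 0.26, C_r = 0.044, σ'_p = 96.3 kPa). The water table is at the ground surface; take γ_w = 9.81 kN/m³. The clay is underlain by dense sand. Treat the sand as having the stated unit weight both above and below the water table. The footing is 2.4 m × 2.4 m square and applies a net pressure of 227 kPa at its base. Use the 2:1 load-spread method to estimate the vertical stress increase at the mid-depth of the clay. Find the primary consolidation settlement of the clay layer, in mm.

Mid-depth of clay below the ground surface: z = 1.5 + 4.3/2 = 3.65 m.
Total vertical stress at mid-clay: σ_v = 17.7×1.5 + 17.9×2.15 = 65.035 kPa.
Pore pressure: u = 9.81×(3.65 − 0) = 35.806 kPa.
Initial effective stress: σ'_0 = σ_v − u = 65.035 − 35.806 = 29.229 kPa.
Stress increase at mid-clay by the 2:1 spreading method:
Δσ = qBL/((B+z)(L+z)) = 227×2.4×2.4/((2.4+3.65)(2.4+3.65)) = 35.722 kPa
Final effective stress: σ'_f = 29.229 + 35.722 = 64.951 kPa.
σ'_f = 64.951 ≤ σ'_p = 96.3 kPa, so the clay remains overconsolidated and only the recompression index applies:
S_c = C_r·H/(1+e₀)·log₁₀(σ'_f/σ'_0) = 0.044×4.3/2.2×log₁₀(64.951/29.229)
    = 0.085998 × 0.34677 = 0.02982 m

S_c ≈ 29.8 mm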